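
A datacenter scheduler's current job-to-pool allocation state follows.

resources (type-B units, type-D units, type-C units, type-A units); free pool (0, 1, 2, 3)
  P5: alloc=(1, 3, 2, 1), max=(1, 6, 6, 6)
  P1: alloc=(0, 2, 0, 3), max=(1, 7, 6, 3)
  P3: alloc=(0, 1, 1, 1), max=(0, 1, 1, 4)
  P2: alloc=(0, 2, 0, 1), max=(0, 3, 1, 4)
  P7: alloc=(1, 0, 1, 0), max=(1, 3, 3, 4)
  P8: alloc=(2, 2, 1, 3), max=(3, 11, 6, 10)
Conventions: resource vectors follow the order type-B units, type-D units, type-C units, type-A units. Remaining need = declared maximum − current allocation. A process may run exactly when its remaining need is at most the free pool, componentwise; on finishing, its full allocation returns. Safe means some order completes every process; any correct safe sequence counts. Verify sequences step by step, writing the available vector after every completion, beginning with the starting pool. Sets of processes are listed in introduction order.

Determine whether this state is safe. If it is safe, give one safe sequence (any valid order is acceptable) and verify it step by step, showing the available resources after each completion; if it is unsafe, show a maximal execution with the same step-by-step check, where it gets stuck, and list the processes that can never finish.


SAFE. One safe sequence: P2, P7, P3, P5, P1, P8.
Key observation: P2 is the earliest step where a requested resource binds exactly: need (0, 1, 1, 3), pool (0, 1, 2, 3) at its turn.
Step-by-step check:
  pool = (0, 1, 2, 3)
  P2: need (0, 1, 1, 3) fits (0, 1, 2, 3); releases (0, 2, 0, 1), pool now (0, 3, 2, 4)
  P7: need (0, 3, 2, 4) fits (0, 3, 2, 4); releases (1, 0, 1, 0), pool now (1, 3, 3, 4)
  P3: need (0, 0, 0, 3) fits (1, 3, 3, 4); releases (0, 1, 1, 1), pool now (1, 4, 4, 5)
  P5: need (0, 3, 4, 5) fits (1, 4, 4, 5); releases (1, 3, 2, 1), pool now (2, 7, 6, 6)
  P1: need (1, 5, 6, 0) fits (2, 7, 6, 6); releases (0, 2, 0, 3), pool now (2, 9, 6, 9)
  P8: need (1, 9, 5, 7) fits (2, 9, 6, 9); releases (2, 2, 1, 3), pool now (4, 11, 7, 12)


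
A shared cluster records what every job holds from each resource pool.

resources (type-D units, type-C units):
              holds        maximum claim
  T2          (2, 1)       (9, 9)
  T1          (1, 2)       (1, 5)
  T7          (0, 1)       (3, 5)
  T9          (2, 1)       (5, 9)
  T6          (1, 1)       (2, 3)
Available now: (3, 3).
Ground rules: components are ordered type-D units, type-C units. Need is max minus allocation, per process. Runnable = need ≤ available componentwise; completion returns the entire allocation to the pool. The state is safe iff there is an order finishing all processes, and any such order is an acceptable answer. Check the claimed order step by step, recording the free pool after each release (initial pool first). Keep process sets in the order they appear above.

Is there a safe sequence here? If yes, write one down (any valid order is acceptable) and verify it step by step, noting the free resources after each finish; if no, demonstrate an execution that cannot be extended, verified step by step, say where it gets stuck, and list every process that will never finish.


The state is UNSAFE.
Key observation: even finishing T1, T6, T7 leaves just (5, 7) free — too little type-C units for any of the remaining processes.
The run T1, T6, T7 cannot be extended any further. Verifying each step:
  pool = (3, 3)
  T1 needs (0, 3) <= (3, 3) -> finishes; pool += (1, 2) = (4, 5)
  T6 needs (1, 2) <= (4, 5) -> finishes; pool += (1, 1) = (5, 6)
  T7 needs (3, 4) <= (5, 6) -> finishes; pool += (0, 1) = (5, 7)
  blocked: T2 wants (7, 8), pool (5, 7) — not enough type-D units and type-C units
  blocked: T9 wants (3, 8), pool (5, 7) — not enough type-C units
Permanently blocked: T2 and T9.


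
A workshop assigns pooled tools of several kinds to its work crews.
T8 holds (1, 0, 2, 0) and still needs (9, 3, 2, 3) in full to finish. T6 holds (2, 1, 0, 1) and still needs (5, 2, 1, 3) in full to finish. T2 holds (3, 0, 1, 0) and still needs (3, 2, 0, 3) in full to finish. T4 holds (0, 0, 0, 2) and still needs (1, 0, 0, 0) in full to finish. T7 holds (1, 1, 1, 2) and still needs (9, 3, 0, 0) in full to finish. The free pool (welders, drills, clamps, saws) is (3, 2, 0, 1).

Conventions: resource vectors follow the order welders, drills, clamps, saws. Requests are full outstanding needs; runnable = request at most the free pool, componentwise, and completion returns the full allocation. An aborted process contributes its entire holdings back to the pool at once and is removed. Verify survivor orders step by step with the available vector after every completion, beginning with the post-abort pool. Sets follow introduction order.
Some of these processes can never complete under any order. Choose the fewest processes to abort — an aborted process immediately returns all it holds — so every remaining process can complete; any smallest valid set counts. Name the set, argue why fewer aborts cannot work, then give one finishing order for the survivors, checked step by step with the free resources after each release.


Minimum abort set: T7.
Key observation: aborting T7 returns (1, 1, 1, 2), and T8 — hopeless before — runs at step 3 with the returned capacity in the pool.
No smaller set exists: with zero aborts the deadlock remains.
One survivor order: T2, T6, T8, T4. Step-by-step check (post-abort pool first):
  pool = (4, 3, 1, 3)
  T2 needs (3, 2, 0, 3) <= (4, 3, 1, 3) -> finishes; pool += (3, 0, 1, 0) = (7, 3, 2, 3)
  T6 needs (5, 2, 1, 3) <= (7, 3, 2, 3) -> finishes; pool += (2, 1, 0, 1) = (9, 4, 2, 4)
  T8 needs (9, 3, 2, 3) <= (9, 4, 2, 4) -> finishes; pool += (1, 0, 2, 0) = (10, 4, 4, 4)
  T4 needs (1, 0, 0, 0) <= (10, 4, 4, 4) -> finishes; pool += (0, 0, 0, 2) = (10, 4, 4, 6)


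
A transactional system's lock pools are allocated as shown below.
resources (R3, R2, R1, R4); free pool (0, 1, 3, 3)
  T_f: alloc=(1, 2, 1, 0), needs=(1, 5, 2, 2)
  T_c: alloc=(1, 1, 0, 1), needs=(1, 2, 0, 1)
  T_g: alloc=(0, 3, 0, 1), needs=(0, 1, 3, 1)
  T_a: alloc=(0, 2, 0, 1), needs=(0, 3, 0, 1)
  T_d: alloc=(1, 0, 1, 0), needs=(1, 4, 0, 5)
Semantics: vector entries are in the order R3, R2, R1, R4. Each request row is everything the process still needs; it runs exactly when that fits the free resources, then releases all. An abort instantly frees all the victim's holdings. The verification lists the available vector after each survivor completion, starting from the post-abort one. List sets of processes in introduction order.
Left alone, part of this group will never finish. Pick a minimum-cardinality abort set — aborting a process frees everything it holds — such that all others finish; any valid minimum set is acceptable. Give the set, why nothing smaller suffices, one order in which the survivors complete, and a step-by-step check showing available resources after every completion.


The answer: abort T_f.
Key observation: aborting T_f returns (1, 2, 1, 0), and T_c — hopeless before — runs at step 1 with the returned capacity in the pool.
Minimality: the empty abort set fails — the state is deadlocked as it stands.
Survivors finish in the order: T_c, T_g, T_d, T_a. Verifying each step (pool after the aborts first):
  pool = (1, 3, 4, 3)
  T_c: need (1, 2, 0, 1) fits (1, 3, 4, 3); releases (1, 1, 0, 1), pool now (2, 4, 4, 4)
  T_g: need (0, 1, 3, 1) fits (2, 4, 4, 4); releases (0, 3, 0, 1), pool now (2, 7, 4, 5)
  T_d: need (1, 4, 0, 5) fits (2, 7, 4, 5); releases (1, 0, 1, 0), pool now (3, 7, 5, 5)
  T_a: need (0, 3, 0, 1) fits (3, 7, 5, 5); releases (0, 2, 0, 1), pool now (3, 9, 5, 6)


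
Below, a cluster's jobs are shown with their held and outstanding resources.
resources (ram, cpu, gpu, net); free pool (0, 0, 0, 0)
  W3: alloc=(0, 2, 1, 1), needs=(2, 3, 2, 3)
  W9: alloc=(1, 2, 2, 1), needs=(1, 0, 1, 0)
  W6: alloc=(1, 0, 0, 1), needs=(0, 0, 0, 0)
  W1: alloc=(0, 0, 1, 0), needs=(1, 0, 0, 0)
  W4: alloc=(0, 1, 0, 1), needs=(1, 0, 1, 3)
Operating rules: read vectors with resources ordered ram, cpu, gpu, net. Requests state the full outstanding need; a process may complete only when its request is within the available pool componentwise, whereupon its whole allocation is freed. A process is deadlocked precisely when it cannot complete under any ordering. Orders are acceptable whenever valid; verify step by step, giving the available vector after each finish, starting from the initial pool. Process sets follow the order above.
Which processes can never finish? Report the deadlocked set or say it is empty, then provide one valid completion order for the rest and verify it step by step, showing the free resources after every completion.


Deadlocked: W3 and W4.
Key observation: the wall is net: completing W6, W1, W9 brings the pool only to (2, 2, 3, 2), and all the rest need more.
One completion order for the rest: W6, W1, W9. Check, step by step:
  pool = (0, 0, 0, 0)
  run W6 (needs (0, 0, 0, 0), free (0, 0, 0, 0)); after release of (1, 0, 0, 1) the pool is (1, 0, 0, 1)
  run W1 (needs (1, 0, 0, 0), free (1, 0, 0, 1)); after release of (0, 0, 1, 0) the pool is (1, 0, 1, 1)
  run W9 (needs (1, 0, 1, 0), free (1, 0, 1, 1)); after release of (1, 2, 2, 1) the pool is (2, 2, 3, 2)
The stuck group stays short no matter what:
  blocked: W3 wants (2, 3, 2, 3), pool (2, 2, 3, 2) — not enough cpu and net
  blocked: W4 wants (1, 0, 1, 3), pool (2, 2, 3, 2) — not enough net


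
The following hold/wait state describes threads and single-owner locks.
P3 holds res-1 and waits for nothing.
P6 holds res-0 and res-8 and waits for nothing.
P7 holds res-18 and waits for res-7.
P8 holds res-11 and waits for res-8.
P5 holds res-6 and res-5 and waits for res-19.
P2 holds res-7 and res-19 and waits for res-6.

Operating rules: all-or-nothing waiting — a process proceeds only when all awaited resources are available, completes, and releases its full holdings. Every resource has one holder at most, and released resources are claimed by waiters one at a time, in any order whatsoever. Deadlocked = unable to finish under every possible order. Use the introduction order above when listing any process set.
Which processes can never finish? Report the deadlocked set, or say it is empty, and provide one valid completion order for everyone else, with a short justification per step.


The deadlocked set is P7, P5 and P2.
Key observation: P2 -> P5 -> P2 is a circular wait — nothing in it can go first; P7 waits into the deadlock from upstream.
A valid finishing order for the others: P6, P8, P3.
Walking it through:
  P6 waits on nothing -> runs at once and releases res-0 and res-8
  P8: everything it awaited (res-8) is free; runs, freeing res-11
  P3 waits on nothing -> runs at once and releases res-1


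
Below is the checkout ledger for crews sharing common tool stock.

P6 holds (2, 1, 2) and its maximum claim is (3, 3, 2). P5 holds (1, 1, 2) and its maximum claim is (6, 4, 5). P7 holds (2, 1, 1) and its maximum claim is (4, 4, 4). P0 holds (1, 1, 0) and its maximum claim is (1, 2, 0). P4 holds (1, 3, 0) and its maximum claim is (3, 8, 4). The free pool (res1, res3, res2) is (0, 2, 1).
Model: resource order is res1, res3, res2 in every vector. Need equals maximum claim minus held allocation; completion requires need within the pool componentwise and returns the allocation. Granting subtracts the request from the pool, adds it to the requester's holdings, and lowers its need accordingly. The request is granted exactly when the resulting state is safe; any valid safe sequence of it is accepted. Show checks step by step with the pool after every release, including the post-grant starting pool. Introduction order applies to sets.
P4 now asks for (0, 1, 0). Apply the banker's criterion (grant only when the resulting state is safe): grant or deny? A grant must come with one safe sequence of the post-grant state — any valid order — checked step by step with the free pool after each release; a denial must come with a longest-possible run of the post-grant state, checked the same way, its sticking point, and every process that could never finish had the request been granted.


GRANT — the state after the grant stays safe, e.g. via P0, P6, P7, P5, P4.
Key observation: (0, 1, 1) free after granting still covers P0 first, and each release covers the next.
Step-by-step check of the post-grant state:
  pool = (0, 1, 1)
  P0 needs (0, 1, 0) <= (0, 1, 1) -> finishes; pool += (1, 1, 0) = (1, 2, 1)
  P6 needs (1, 2, 0) <= (1, 2, 1) -> finishes; pool += (2, 1, 2) = (3, 3, 3)
  P7 needs (2, 3, 3) <= (3, 3, 3) -> finishes; pool += (2, 1, 1) = (5, 4, 4)
  P5 needs (5, 3, 3) <= (5, 4, 4) -> finishes; pool += (1, 1, 2) = (6, 5, 6)
  P4 needs (2, 4, 4) <= (6, 5, 6) -> finishes; pool += (1, 4, 0) = (7, 9, 6)


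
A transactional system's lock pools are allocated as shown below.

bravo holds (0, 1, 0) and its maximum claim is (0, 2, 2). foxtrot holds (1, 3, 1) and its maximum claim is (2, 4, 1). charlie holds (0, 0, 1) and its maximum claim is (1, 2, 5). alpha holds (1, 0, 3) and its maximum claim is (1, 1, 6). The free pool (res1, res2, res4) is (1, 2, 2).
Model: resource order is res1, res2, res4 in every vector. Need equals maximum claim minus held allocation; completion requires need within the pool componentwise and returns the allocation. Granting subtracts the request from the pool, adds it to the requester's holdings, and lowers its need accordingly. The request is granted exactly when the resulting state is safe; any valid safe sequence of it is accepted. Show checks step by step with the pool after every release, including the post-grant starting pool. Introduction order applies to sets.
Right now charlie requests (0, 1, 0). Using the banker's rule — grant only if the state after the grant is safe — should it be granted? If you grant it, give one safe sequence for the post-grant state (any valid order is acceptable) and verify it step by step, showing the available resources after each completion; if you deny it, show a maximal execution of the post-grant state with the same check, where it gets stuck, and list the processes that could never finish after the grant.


GRANT: granting preserves safety; a valid post-grant sequence is foxtrot, alpha, charlie, bravo.
Key observation: post-grant, (1, 1, 2) remains, and an order beginning with foxtrot completes everyone.
Step-by-step check of the post-grant state:
  pool = (1, 1, 2)
  run foxtrot (needs (1, 1, 0), free (1, 1, 2)); after release of (1, 3, 1) the pool is (2, 4, 3)
  run alpha (needs (0, 1, 3), free (2, 4, 3)); after release of (1, 0, 3) the pool is (3, 4, 6)
  run charlie (needs (1, 1, 4), free (3, 4, 6)); after release of (0, 1, 1) the pool is (3, 5, 7)
  run bravo (needs (0, 1, 2), free (3, 5, 7)); after release of (0, 1, 0) the pool is (3, 6, 7)


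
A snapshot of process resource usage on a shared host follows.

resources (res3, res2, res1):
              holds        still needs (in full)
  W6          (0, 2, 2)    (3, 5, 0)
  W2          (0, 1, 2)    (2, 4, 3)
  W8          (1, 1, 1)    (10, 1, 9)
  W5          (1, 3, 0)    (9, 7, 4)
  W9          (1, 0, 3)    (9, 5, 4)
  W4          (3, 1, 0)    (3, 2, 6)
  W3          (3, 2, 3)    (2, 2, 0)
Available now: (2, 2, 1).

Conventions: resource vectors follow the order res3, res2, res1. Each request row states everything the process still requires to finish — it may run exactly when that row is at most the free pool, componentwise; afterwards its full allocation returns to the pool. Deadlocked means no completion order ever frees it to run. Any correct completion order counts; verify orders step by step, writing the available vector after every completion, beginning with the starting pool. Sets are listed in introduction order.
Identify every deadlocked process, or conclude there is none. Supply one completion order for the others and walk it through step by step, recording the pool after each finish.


The deadlocked set is W8, W5 and W9.
Key observation: after W3, W2, W4, W6 complete, (8, 8, 8) is the best the pool ever gets, yet each leftover process wants more res3.
One completion order for the rest: W3, W2, W4, W6. Verifying each step:
  pool = (2, 2, 1)
  W3 needs (2, 2, 0) <= (2, 2, 1) -> finishes; pool += (3, 2, 3) = (5, 4, 4)
  W2 needs (2, 4, 3) <= (5, 4, 4) -> finishes; pool += (0, 1, 2) = (5, 5, 6)
  W4 needs (3, 2, 6) <= (5, 5, 6) -> finishes; pool += (3, 1, 0) = (8, 6, 6)
  W6 needs (3, 5, 0) <= (8, 6, 6) -> finishes; pool += (0, 2, 2) = (8, 8, 8)
The blocked processes can never fit:
  W8 still needs (10, 1, 9) but only (8, 8, 8) is free — short on res3 and res1
  W5 still needs (9, 7, 4) but only (8, 8, 8) is free — short on res3
  W9 still needs (9, 5, 4) but only (8, 8, 8) is free — short on res3


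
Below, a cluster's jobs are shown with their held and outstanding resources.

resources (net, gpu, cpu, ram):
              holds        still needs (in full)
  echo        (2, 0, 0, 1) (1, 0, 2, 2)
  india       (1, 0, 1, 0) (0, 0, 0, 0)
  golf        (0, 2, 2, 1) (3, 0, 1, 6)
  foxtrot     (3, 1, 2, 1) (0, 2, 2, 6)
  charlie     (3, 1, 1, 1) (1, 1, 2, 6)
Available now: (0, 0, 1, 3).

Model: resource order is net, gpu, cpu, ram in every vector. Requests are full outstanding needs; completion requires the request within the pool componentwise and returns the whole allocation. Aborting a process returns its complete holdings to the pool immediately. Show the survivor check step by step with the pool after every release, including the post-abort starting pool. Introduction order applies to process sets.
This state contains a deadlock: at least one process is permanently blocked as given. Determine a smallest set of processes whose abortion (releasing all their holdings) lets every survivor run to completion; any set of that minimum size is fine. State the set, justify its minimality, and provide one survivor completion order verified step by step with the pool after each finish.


Abort golf and charlie.
Key observation: before aborting golf and charlie, foxtrot was permanently blocked — no order could ever run it; afterwards it completes at step 2.
Minimality, checking each single-abort alternative: echo alone leaves golf blocked (short on ram); india alone leaves golf blocked (short on ram); golf alone leaves foxtrot blocked (short on ram); foxtrot alone leaves golf blocked (short on ram); charlie alone leaves golf blocked (short on ram).
One survivor order: echo, foxtrot, india. Walking it through (post-abort pool first):
  pool = (3, 3, 4, 5)
  run echo (needs (1, 0, 2, 2), free (3, 3, 4, 5)); after release of (2, 0, 0, 1) the pool is (5, 3, 4, 6)
  run foxtrot (needs (0, 2, 2, 6), free (5, 3, 4, 6)); after release of (3, 1, 2, 1) the pool is (8, 4, 6, 7)
  run india (needs (0, 0, 0, 0), free (8, 4, 6, 7)); after release of (1, 0, 1, 0) the pool is (9, 4, 7, 7)


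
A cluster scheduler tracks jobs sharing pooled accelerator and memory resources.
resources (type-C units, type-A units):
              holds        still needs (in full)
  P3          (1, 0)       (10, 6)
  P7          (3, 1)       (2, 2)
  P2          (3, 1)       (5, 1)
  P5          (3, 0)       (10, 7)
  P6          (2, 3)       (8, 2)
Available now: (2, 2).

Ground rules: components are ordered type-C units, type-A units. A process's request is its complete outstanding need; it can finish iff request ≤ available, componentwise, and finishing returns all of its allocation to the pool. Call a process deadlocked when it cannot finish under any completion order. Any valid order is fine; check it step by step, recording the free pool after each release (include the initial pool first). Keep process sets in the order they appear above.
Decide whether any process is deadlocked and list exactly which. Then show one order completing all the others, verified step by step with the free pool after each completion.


No process is deadlocked.
Key observation: P7 leads a chain of completions in which each release enables another process.
A valid finishing order for the others: P7, P2, P6, P5, P3. Check, step by step:
  pool = (2, 2)
  run P7 (needs (2, 2), free (2, 2)); after release of (3, 1) the pool is (5, 3)
  run P2 (needs (5, 1), free (5, 3)); after release of (3, 1) the pool is (8, 4)
  run P6 (needs (8, 2), free (8, 4)); after release of (2, 3) the pool is (10, 7)
  run P5 (needs (10, 7), free (10, 7)); after release of (3, 0) the pool is (13, 7)
  run P3 (needs (10, 6), free (13, 7)); after release of (1, 0) the pool is (14, 7)


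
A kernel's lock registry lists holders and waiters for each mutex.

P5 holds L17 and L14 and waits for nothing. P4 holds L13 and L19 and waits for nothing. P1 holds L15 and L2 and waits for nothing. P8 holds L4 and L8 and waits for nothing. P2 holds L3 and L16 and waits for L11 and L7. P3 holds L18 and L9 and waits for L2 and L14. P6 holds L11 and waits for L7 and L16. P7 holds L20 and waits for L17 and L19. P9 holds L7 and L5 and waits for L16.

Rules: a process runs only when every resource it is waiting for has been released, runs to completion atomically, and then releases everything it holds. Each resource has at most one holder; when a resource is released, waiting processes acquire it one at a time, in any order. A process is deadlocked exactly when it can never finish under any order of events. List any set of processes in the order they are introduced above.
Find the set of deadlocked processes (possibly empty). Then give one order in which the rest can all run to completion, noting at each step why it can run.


Deadlocked set: P2, P6 and P9.
Key observation: P2 -> P6 -> P2 is a circular wait — nothing in it can go first; P9 is caught in further circular waits.
One completion order for the rest: P8, P5, P4, P7, P1, P3.
Walking it through:
  P8: no waits; runs immediately, freeing L4 and L8
  P5: no waits; runs immediately, freeing L17 and L14
  P4: no waits; runs immediately, freeing L13 and L19
  P7: everything it awaited (L17 and L19) is free; runs, freeing L20
  P1: no waits; runs immediately, freeing L15 and L2
  P3: everything it awaited (L2 and L14) is free; runs, freeing L18 and L9


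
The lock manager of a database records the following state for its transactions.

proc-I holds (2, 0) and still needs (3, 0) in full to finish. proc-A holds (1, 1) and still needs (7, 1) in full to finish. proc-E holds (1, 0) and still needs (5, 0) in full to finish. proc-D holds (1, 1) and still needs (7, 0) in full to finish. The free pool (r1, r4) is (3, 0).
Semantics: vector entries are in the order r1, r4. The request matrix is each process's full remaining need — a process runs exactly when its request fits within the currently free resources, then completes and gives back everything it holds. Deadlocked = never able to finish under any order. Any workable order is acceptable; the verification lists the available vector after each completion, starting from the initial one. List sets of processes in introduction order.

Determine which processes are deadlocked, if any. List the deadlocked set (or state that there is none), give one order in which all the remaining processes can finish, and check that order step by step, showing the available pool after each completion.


The deadlocked set is proc-A and proc-D.
Key observation: no order helps: past proc-I, proc-E, the free pool tops out at (6, 0), below what each blocked process needs in r1.
A valid finishing order for the others: proc-I, proc-E. Verifying each step:
  pool = (3, 0)
  proc-I needs (3, 0) <= (3, 0) -> finishes; pool += (2, 0) = (5, 0)
  proc-E needs (5, 0) <= (5, 0) -> finishes; pool += (1, 0) = (6, 0)
The stuck group stays short no matter what:
  blocked: proc-A wants (7, 1), pool (6, 0) — not enough r1 and r4
  blocked: proc-D wants (7, 0), pool (6, 0) — not enough r1


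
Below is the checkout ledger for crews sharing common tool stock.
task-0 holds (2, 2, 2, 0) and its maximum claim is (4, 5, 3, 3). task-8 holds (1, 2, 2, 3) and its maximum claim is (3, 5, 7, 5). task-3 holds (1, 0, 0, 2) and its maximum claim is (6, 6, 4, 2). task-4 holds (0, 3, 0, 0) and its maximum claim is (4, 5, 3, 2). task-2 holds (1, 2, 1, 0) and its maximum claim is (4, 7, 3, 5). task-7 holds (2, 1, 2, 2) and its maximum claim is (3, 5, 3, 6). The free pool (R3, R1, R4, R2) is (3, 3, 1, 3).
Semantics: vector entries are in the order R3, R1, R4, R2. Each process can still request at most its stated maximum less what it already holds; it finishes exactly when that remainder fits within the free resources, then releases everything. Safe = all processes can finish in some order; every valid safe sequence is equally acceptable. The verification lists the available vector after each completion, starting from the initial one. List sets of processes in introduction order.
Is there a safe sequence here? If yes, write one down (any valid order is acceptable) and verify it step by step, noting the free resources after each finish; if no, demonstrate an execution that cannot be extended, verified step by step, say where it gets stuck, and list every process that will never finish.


UNSAFE.
Key observation: after task-0, task-4 the pool peaks at (5, 8, 3, 3), and each blocked process is short somewhere: task-8 on R4; task-3 on R4; task-2 on R2; task-7 on R2.
The run task-0, task-4 cannot be extended any further. Verifying each step:
  pool = (3, 3, 1, 3)
  task-0: need (2, 3, 1, 3) fits (3, 3, 1, 3); releases (2, 2, 2, 0), pool now (5, 5, 3, 3)
  task-4: need (4, 2, 3, 2) fits (5, 5, 3, 3); releases (0, 3, 0, 0), pool now (5, 8, 3, 3)
  blocked: task-8 wants (2, 3, 5, 2), pool (5, 8, 3, 3) — not enough R4
  blocked: task-3 wants (5, 6, 4, 0), pool (5, 8, 3, 3) — not enough R4
  blocked: task-2 wants (3, 5, 2, 5), pool (5, 8, 3, 3) — not enough R2
  blocked: task-7 wants (1, 4, 1, 4), pool (5, 8, 3, 3) — not enough R2
Processes that can never finish: task-8, task-3, task-2 and task-7.


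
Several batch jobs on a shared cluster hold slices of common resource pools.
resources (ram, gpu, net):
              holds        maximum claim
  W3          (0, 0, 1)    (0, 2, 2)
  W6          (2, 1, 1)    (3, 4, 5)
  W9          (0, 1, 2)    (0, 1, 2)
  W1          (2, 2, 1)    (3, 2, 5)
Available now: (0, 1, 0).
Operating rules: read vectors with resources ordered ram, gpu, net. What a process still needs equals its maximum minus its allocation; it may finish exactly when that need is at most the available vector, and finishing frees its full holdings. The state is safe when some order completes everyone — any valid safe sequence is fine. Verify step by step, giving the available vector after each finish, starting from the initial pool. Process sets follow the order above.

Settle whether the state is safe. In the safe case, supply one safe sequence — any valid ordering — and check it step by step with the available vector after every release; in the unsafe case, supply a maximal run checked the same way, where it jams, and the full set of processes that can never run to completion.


The state is UNSAFE.
Key observation: once W9, W3 finish, the pool peaks at (0, 2, 3) — and every remaining process still needs more ram than that.
The run W9, W3 cannot be extended any further. Verifying each step:
  pool = (0, 1, 0)
  run W9 (needs (0, 0, 0), free (0, 1, 0)); after release of (0, 1, 2) the pool is (0, 2, 2)
  run W3 (needs (0, 2, 1), free (0, 2, 2)); after release of (0, 0, 1) the pool is (0, 2, 3)
  W6 still needs (1, 3, 4) but only (0, 2, 3) is free — short on ram, gpu and net
  W1 still needs (1, 0, 4) but only (0, 2, 3) is free — short on ram and net
Permanently blocked: W6 and W1.


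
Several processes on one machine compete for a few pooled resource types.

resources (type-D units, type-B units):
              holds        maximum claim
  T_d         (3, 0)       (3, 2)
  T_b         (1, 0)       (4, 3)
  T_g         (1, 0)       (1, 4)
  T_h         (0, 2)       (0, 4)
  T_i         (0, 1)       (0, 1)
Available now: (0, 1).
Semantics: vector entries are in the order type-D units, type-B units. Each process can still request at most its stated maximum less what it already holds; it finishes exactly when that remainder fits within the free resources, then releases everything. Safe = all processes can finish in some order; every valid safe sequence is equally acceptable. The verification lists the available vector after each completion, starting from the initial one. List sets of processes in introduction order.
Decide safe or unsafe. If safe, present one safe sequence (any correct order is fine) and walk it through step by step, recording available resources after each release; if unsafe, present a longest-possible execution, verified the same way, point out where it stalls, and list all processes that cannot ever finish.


SAFE. One safe sequence: T_i, T_h, T_g, T_d, T_b.
Key observation: reading the order forward, T_h is the first process whose need (0, 2) meets the free pool (0, 2) exactly on a resource it requests.
Walking it through:
  pool = (0, 1)
  T_i: need (0, 0) fits (0, 1); releases (0, 1), pool now (0, 2)
  T_h: need (0, 2) fits (0, 2); releases (0, 2), pool now (0, 4)
  T_g: need (0, 4) fits (0, 4); releases (1, 0), pool now (1, 4)
  T_d: need (0, 2) fits (1, 4); releases (3, 0), pool now (4, 4)
  T_b: need (3, 3) fits (4, 4); releases (1, 0), pool now (5, 4)


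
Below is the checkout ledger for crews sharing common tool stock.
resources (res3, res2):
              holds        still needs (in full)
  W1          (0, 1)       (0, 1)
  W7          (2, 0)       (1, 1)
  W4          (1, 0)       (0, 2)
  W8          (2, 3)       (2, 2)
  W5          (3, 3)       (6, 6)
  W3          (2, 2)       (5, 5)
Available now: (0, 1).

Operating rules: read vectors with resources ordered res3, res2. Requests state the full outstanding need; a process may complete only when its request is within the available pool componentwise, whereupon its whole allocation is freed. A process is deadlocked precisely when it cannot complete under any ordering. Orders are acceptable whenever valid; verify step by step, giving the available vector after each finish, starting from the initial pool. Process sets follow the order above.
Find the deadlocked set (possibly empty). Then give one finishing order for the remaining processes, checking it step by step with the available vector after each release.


No process is deadlocked.
Key observation: W1 leads a chain of completions in which each release enables another process.
The rest can finish in the order W1, W4, W7, W8, W3, W5. Check, step by step:
  pool = (0, 1)
  run W1 (needs (0, 1), free (0, 1)); after release of (0, 1) the pool is (0, 2)
  run W4 (needs (0, 2), free (0, 2)); after release of (1, 0) the pool is (1, 2)
  run W7 (needs (1, 1), free (1, 2)); after release of (2, 0) the pool is (3, 2)
  run W8 (needs (2, 2), free (3, 2)); after release of (2, 3) the pool is (5, 5)
  run W3 (needs (5, 5), free (5, 5)); after release of (2, 2) the pool is (7, 7)
  run W5 (needs (6, 6), free (7, 7)); after release of (3, 3) the pool is (10, 10)


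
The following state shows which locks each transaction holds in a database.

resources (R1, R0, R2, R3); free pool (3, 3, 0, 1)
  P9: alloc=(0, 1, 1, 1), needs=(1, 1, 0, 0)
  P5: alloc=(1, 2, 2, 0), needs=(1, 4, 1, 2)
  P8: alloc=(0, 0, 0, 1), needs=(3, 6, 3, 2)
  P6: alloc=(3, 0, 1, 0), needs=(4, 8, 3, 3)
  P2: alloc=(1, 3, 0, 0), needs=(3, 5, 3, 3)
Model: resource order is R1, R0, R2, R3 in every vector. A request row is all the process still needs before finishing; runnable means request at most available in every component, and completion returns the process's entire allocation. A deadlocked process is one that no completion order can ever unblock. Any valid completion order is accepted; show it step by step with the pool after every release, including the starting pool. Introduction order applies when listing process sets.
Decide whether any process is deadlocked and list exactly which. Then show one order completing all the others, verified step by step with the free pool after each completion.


The deadlocked set is empty.
Key observation: there is always a runnable process — P9 first — so the state unwinds completely.
A valid finishing order for the others: P9, P5, P8, P2, P6. Walking it through:
  pool = (3, 3, 0, 1)
  P9: need (1, 1, 0, 0) fits (3, 3, 0, 1); releases (0, 1, 1, 1), pool now (3, 4, 1, 2)
  P5: need (1, 4, 1, 2) fits (3, 4, 1, 2); releases (1, 2, 2, 0), pool now (4, 6, 3, 2)
  P8: need (3, 6, 3, 2) fits (4, 6, 3, 2); releases (0, 0, 0, 1), pool now (4, 6, 3, 3)
  P2: need (3, 5, 3, 3) fits (4, 6, 3, 3); releases (1, 3, 0, 0), pool now (5, 9, 3, 3)
  P6: need (4, 8, 3, 3) fits (5, 9, 3, 3); releases (3, 0, 1, 0), pool now (8, 9, 4, 3)


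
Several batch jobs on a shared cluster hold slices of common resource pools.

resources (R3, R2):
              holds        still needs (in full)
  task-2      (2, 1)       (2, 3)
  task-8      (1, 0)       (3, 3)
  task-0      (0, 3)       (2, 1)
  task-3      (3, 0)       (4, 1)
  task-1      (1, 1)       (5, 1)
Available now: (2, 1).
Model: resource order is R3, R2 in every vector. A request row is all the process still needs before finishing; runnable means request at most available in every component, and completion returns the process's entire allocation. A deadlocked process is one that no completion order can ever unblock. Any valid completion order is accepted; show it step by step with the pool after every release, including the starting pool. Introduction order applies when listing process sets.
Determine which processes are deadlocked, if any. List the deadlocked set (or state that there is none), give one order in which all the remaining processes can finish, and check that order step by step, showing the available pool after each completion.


The deadlocked set is empty.
Key observation: task-0 leads a chain of completions in which each release enables another process.
A valid finishing order for the others: task-0, task-2, task-3, task-1, task-8. Check, step by step:
  pool = (2, 1)
  run task-0 (needs (2, 1), free (2, 1)); after release of (0, 3) the pool is (2, 4)
  run task-2 (needs (2, 3), free (2, 4)); after release of (2, 1) the pool is (4, 5)
  run task-3 (needs (4, 1), free (4, 5)); after release of (3, 0) the pool is (7, 5)
  run task-1 (needs (5, 1), free (7, 5)); after release of (1, 1) the pool is (8, 6)
  run task-8 (needs (3, 3), free (8, 6)); after release of (1, 0) the pool is (9, 6)


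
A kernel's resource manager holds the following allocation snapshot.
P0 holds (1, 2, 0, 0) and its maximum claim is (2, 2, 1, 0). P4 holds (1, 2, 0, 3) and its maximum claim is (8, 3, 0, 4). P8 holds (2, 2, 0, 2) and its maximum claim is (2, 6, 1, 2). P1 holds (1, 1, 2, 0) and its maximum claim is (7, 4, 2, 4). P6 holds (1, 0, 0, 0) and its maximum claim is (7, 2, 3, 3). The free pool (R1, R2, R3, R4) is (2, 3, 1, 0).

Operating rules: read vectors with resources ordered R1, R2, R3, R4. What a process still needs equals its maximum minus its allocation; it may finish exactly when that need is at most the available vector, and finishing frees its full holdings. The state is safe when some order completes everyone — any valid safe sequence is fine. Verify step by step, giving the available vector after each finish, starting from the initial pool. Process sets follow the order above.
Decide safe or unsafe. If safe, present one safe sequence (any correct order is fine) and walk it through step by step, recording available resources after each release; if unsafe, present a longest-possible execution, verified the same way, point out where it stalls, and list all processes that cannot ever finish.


UNSAFE.
Key observation: P0, P8 can finish, but then (5, 7, 1, 2) is all there is, and the blocked group's R1 demands exceed it.
The run P0, P8 cannot be extended any further. Check, step by step:
  pool = (2, 3, 1, 0)
  P0: need (1, 0, 1, 0) fits (2, 3, 1, 0); releases (1, 2, 0, 0), pool now (3, 5, 1, 0)
  P8: need (0, 4, 1, 0) fits (3, 5, 1, 0); releases (2, 2, 0, 2), pool now (5, 7, 1, 2)
  P4 still needs (7, 1, 0, 1) but only (5, 7, 1, 2) is free — short on R1
  P1 still needs (6, 3, 0, 4) but only (5, 7, 1, 2) is free — short on R1 and R4
  P6 still needs (6, 2, 3, 3) but only (5, 7, 1, 2) is free — short on R1, R3 and R4
Never able to finish: P4, P1 and P6.


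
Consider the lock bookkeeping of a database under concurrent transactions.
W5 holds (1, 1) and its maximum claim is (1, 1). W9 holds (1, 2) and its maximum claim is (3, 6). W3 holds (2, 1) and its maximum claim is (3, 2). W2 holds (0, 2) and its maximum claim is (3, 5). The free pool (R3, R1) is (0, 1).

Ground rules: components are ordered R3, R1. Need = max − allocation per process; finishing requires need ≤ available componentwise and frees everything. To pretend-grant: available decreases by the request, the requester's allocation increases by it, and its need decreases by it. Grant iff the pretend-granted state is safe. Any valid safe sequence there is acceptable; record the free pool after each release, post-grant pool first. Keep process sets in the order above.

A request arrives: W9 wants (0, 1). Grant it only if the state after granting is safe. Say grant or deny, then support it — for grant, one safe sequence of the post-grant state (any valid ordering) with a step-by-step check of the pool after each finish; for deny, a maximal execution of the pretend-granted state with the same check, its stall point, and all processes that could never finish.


DENY. Granting would leave the state unsafe.
Key observation: no order helps: past W5, W3, the free pool tops out at (3, 2), below what each blocked process needs in R1.
After a pretend grant, a maximal execution: W5, W3 — then nothing else fits. Walking it through:
  pool = (0, 0)
  W5 needs (0, 0) <= (0, 0) -> finishes; pool += (1, 1) = (1, 1)
  W3 needs (1, 1) <= (1, 1) -> finishes; pool += (2, 1) = (3, 2)
  W9 cannot run: need (2, 3) vs free (3, 2) (insufficient R1)
  W2 cannot run: need (3, 3) vs free (3, 2) (insufficient R1)
Had the request been granted, W9 and W2 could never finish.


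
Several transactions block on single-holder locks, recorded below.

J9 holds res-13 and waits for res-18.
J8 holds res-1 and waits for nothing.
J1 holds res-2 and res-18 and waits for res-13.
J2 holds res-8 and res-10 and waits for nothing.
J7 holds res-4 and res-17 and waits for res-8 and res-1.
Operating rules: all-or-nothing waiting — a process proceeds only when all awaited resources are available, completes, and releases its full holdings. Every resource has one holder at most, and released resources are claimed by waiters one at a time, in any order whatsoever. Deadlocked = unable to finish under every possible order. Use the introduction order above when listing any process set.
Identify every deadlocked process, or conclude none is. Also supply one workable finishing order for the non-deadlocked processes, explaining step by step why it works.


The deadlocked set is J9 and J1.
Key observation: the waits loop around J9 -> J1 -> J9 with no way out; no other process is dragged down with it.
A valid finishing order for the others: J8, J2, J7.
Walking it through:
  J8 waits on nothing -> runs at once and releases res-1
  J2 waits on nothing -> runs at once and releases res-8 and res-10
  run J7 (all its waits — res-8 and res-1 — are resolved); releases res-4 and res-17


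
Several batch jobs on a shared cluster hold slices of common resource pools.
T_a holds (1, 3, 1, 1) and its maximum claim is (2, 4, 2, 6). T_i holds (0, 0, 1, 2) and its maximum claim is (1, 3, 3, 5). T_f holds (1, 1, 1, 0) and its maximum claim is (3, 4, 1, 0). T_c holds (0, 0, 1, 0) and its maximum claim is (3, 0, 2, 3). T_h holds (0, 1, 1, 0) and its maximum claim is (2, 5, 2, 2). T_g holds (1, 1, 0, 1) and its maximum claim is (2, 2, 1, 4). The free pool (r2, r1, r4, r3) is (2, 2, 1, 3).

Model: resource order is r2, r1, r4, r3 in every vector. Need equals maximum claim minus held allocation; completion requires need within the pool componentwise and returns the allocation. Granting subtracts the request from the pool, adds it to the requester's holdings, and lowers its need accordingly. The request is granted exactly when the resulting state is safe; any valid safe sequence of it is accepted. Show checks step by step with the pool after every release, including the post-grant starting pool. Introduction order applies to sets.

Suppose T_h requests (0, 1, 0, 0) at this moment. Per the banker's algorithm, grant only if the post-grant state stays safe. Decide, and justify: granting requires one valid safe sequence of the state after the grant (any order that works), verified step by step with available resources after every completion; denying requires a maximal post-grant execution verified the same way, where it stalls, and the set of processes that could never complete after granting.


DENY. Granting would leave the state unsafe.
Key observation: after T_g, T_c the pool peaks at (3, 2, 2, 4), and each blocked process is short somewhere: T_a on r3; T_i on r1; T_f on r1; T_h on r1.
On the post-grant state, T_g, T_c is a maximal run — nothing extends it. Check, step by step:
  pool = (2, 1, 1, 3)
  run T_g (needs (1, 1, 1, 3), free (2, 1, 1, 3)); after release of (1, 1, 0, 1) the pool is (3, 2, 1, 4)
  run T_c (needs (3, 0, 1, 3), free (3, 2, 1, 4)); after release of (0, 0, 1, 0) the pool is (3, 2, 2, 4)
  T_a cannot run: need (1, 1, 1, 5) vs free (3, 2, 2, 4) (insufficient r3)
  T_i cannot run: need (1, 3, 2, 3) vs free (3, 2, 2, 4) (insufficient r1)
  T_f cannot run: need (2, 3, 0, 0) vs free (3, 2, 2, 4) (insufficient r1)
  T_h cannot run: need (2, 3, 1, 2) vs free (3, 2, 2, 4) (insufficient r1)
Processes that could never finish after the grant: T_a, T_i, T_f and T_h.
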